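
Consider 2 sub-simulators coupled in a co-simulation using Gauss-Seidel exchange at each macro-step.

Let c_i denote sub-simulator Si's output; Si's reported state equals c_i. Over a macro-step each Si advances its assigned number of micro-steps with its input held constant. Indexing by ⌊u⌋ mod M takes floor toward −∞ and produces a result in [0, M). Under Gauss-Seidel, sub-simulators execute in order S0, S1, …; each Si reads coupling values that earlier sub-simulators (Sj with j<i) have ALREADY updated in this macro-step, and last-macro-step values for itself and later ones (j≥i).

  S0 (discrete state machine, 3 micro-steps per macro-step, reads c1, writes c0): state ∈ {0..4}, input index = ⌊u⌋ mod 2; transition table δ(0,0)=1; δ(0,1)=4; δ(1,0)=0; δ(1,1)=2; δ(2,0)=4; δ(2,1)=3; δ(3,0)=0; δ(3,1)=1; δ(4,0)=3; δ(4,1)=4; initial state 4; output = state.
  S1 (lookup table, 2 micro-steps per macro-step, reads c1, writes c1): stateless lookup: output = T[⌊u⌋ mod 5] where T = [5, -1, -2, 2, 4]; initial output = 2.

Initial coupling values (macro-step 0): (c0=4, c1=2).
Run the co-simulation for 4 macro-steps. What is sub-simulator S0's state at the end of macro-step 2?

macro 1: S0 reads c1=2 → after 3×micro: 1; S1 reads c1=2 → after 2×micro: -2 ⇒ (c0=1, c1=-2)
macro 2: S0 reads c1=-2 → after 3×micro: 0; S1 reads c1=-2 → after 2×micro: 2 ⇒ (c0=0, c1=2)
macro 3: S0 reads c1=2 → after 3×micro: 1; S1 reads c1=2 → after 2×micro: -2 ⇒ (c0=1, c1=-2)
macro 4: S0 reads c1=-2 → after 3×micro: 0; S1 reads c1=-2 → after 2×micro: 2 ⇒ (c0=0, c1=2)

S0 state at macro-step 2 = 0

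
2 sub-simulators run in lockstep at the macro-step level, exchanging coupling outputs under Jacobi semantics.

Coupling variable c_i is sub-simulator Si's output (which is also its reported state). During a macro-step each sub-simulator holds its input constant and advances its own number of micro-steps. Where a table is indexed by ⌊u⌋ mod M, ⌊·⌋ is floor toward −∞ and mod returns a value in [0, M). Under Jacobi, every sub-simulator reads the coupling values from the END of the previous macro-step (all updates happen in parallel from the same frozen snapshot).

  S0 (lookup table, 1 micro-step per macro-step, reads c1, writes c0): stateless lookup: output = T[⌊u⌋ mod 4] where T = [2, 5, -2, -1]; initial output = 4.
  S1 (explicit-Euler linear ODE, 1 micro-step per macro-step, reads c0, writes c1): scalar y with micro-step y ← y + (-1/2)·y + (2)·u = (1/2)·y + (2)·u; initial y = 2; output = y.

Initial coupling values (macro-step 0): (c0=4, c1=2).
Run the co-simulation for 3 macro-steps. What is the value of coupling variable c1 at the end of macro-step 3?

macro 1: S0 reads c1=2 → after 1×micro: -2; S1 reads c0=4 → after 1×micro: 9 ⇒ (c0=-2, c1=9)
macro 2: S0 reads c1=9 → after 1×micro: 5; S1 reads c0=-2 → after 1×micro: 1/2 ⇒ (c0=5, c1=1/2)
macro 3: S0 reads c1=1/2 → after 1×micro: 2; S1 reads c0=5 → after 1×micro: 41/4 ⇒ (c0=2, c1=41/4)

c1 at macro-step 3 = 41/4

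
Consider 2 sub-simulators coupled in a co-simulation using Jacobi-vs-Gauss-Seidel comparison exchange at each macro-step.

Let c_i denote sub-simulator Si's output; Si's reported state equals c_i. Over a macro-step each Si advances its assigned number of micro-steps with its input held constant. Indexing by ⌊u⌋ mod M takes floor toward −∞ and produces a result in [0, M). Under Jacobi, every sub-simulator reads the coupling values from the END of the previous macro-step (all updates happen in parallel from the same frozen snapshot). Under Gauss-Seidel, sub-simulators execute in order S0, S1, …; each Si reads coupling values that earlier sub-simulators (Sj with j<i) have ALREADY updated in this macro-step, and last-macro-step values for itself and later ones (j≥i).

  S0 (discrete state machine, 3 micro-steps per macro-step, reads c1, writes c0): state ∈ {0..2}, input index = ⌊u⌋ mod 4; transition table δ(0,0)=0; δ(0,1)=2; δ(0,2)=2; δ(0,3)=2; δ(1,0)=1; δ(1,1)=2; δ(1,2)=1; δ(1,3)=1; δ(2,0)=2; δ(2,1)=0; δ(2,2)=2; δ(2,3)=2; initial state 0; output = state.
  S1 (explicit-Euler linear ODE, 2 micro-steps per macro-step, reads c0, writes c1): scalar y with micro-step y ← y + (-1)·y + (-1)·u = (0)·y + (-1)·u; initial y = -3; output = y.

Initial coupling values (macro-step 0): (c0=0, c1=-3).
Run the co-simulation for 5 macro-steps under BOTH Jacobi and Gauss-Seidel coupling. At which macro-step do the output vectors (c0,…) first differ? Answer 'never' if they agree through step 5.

[Jacobi] macro 1: S0 reads c1=-3 → after 3×micro: 2; S1 reads c0=0 → after 2×micro: 0 ⇒ (c0=2, c1=0)
[Jacobi] macro 2: S0 reads c1=0 → after 3×micro: 2; S1 reads c0=2 → after 2×micro: -2 ⇒ (c0=2, c1=-2)
[Jacobi] macro 3: S0 reads c1=-2 → after 3×micro: 2; S1 reads c0=2 → after 2×micro: -2 ⇒ (c0=2, c1=-2)
[Jacobi] macro 4: S0 reads c1=-2 → after 3×micro: 2; S1 reads c0=2 → after 2×micro: -2 ⇒ (c0=2, c1=-2)
[Jacobi] macro 5: S0 reads c1=-2 → after 3×micro: 2; S1 reads c0=2 → after 2×micro: -2 ⇒ (c0=2, c1=-2)
[Gauss-Seidel] macro 1: S0 reads c1=-3 → after 3×micro: 2; S1 reads c0=2 → after 2×micro: -2 ⇒ (c0=2, c1=-2)
[Gauss-Seidel] macro 2: S0 reads c1=-2 → after 3×micro: 2; S1 reads c0=2 → after 2×micro: -2 ⇒ (c0=2, c1=-2)
[Gauss-Seidel] macro 3: S0 reads c1=-2 → after 3×micro: 2; S1 reads c0=2 → after 2×micro: -2 ⇒ (c0=2, c1=-2)
[Gauss-Seidel] macro 4: S0 reads c1=-2 → after 3×micro: 2; S1 reads c0=2 → after 2×micro: -2 ⇒ (c0=2, c1=-2)
[Gauss-Seidel] macro 5: S0 reads c1=-2 → after 3×micro: 2; S1 reads c0=2 → after 2×micro: -2 ⇒ (c0=2, c1=-2)

first divergence at macro-step: 1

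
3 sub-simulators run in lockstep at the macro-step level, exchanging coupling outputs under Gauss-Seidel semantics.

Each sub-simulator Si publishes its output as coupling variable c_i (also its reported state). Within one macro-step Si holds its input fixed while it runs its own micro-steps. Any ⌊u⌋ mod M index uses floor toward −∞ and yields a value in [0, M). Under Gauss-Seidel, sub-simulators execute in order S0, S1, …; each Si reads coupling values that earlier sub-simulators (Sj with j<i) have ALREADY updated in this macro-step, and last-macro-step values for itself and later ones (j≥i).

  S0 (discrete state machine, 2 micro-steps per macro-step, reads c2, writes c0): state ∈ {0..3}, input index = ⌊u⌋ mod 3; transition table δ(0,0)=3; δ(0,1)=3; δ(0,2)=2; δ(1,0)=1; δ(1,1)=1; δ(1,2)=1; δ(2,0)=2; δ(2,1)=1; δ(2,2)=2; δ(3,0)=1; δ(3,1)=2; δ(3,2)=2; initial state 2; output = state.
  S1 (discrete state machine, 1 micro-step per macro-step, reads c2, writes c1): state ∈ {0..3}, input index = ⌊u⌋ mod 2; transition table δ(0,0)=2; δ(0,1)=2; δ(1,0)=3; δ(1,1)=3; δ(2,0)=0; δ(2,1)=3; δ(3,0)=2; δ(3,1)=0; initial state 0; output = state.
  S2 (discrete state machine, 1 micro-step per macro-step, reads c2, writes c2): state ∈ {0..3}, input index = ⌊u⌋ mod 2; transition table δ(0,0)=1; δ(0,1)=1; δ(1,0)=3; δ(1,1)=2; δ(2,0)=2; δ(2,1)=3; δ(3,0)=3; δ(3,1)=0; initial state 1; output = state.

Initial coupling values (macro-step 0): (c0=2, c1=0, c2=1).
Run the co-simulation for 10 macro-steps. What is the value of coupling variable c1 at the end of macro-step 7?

macro 1: S0 reads c2=1 → after 2×micro: 1; S1 reads c2=1 → after 1×micro: 2; S2 reads c2=1 → after 1×micro: 2 ⇒ (c0=1, c1=2, c2=2)
macro 2: S0 reads c2=2 → after 2×micro: 1; S1 reads c2=2 → after 1×micro: 0; S2 reads c2=2 → after 1×micro: 2 ⇒ (c0=1, c1=0, c2=2)
macro 3: S0 reads c2=2 → after 2×micro: 1; S1 reads c2=2 → after 1×micro: 2; S2 reads c2=2 → after 1×micro: 2 ⇒ (c0=1, c1=2, c2=2)
macro 4: S0 reads c2=2 → after 2×micro: 1; S1 reads c2=2 → after 1×micro: 0; S2 reads c2=2 → after 1×micro: 2 ⇒ (c0=1, c1=0, c2=2)
macro 5: S0 reads c2=2 → after 2×micro: 1; S1 reads c2=2 → after 1×micro: 2; S2 reads c2=2 → after 1×micro: 2 ⇒ (c0=1, c1=2, c2=2)
macro 6: S0 reads c2=2 → after 2×micro: 1; S1 reads c2=2 → after 1×micro: 0; S2 reads c2=2 → after 1×micro: 2 ⇒ (c0=1, c1=0, c2=2)
macro 7: S0 reads c2=2 → after 2×micro: 1; S1 reads c2=2 → after 1×micro: 2; S2 reads c2=2 → after 1×micro: 2 ⇒ (c0=1, c1=2, c2=2)
macro 8: S0 reads c2=2 → after 2×micro: 1; S1 reads c2=2 → after 1×micro: 0; S2 reads c2=2 → after 1×micro: 2 ⇒ (c0=1, c1=0, c2=2)
macro 9: S0 reads c2=2 → after 2×micro: 1; S1 reads c2=2 → after 1×micro: 2; S2 reads c2=2 → after 1×micro: 2 ⇒ (c0=1, c1=2, c2=2)
macro 10: S0 reads c2=2 → after 2×micro: 1; S1 reads c2=2 → after 1×micro: 0; S2 reads c2=2 → after 1×micro: 2 ⇒ (c0=1, c1=0, c2=2)

c1 at macro-step 7 = 2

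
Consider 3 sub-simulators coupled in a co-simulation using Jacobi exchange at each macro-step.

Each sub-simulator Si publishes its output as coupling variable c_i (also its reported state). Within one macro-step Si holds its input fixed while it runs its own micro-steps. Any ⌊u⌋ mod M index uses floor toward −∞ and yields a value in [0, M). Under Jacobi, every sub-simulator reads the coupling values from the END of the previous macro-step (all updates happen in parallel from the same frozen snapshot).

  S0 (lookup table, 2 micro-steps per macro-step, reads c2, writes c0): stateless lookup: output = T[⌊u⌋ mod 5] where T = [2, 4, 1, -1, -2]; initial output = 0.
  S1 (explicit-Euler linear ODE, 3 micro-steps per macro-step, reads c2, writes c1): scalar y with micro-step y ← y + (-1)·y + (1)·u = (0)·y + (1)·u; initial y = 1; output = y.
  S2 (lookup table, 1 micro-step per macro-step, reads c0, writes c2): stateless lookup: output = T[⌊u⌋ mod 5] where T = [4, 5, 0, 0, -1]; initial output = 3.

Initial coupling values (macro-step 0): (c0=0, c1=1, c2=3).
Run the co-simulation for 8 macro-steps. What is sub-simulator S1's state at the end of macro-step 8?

S1 state at macro-step 8 = 0

macro 1: S0 reads c2=3 → after 2×micro: -1; S1 reads c2=3 → after 3×micro: 3; S2 reads c0=0 → after 1×micro: 4 ⇒ (c0=-1, c1=3, c2=4)
macro 2: S0 reads c2=4 → after 2×micro: -2; S1 reads c2=4 → after 3×micro: 4; S2 reads c0=-1 → after 1×micro: -1 ⇒ (c0=-2, c1=4, c2=-1)
macro 3: S0 reads c2=-1 → after 2×micro: -2; S1 reads c2=-1 → after 3×micro: -1; S2 reads c0=-2 → after 1×micro: 0 ⇒ (c0=-2, c1=-1, c2=0)
macro 4: S0 reads c2=0 → after 2×micro: 2; S1 reads c2=0 → after 3×micro: 0; S2 reads c0=-2 → after 1×micro: 0 ⇒ (c0=2, c1=0, c2=0)
macro 5: S0 reads c2=0 → after 2×micro: 2; S1 reads c2=0 → after 3×micro: 0; S2 reads c0=2 → after 1×micro: 0 ⇒ (c0=2, c1=0, c2=0)
macro 6: S0 reads c2=0 → after 2×micro: 2; S1 reads c2=0 → after 3×micro: 0; S2 reads c0=2 → after 1×micro: 0 ⇒ (c0=2, c1=0, c2=0)
macro 7: S0 reads c2=0 → after 2×micro: 2; S1 reads c2=0 → after 3×micro: 0; S2 reads c0=2 → after 1×micro: 0 ⇒ (c0=2, c1=0, c2=0)
macro 8: S0 reads c2=0 → after 2×micro: 2; S1 reads c2=0 → after 3×micro: 0; S2 reads c0=2 → after 1×micro: 0 ⇒ (c0=2, c1=0, c2=0)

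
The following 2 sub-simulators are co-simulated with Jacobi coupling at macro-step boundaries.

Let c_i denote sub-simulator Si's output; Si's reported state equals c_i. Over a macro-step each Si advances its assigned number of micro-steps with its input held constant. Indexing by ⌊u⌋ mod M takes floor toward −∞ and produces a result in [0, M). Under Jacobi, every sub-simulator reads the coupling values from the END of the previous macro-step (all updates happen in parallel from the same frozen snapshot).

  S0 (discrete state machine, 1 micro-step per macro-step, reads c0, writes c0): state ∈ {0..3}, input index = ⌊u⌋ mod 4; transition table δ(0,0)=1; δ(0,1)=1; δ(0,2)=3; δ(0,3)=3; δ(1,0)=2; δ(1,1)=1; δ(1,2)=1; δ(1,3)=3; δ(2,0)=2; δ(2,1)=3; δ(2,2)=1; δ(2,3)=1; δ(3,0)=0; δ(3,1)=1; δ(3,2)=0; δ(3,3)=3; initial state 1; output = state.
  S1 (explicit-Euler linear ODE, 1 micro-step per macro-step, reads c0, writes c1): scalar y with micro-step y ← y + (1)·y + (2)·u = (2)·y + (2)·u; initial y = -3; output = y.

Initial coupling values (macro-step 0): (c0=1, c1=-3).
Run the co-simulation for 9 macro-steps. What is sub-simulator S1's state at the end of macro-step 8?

macro 1: S0 reads c0=1 → after 1×micro: 1; S1 reads c0=1 → after 1×micro: -4 ⇒ (c0=1, c1=-4)
macro 2: S0 reads c0=1 → after 1×micro: 1; S1 reads c0=1 → after 1×micro: -6 ⇒ (c0=1, c1=-6)
macro 3: S0 reads c0=1 → after 1×micro: 1; S1 reads c0=1 → after 1×micro: -10 ⇒ (c0=1, c1=-10)
macro 4: S0 reads c0=1 → after 1×micro: 1; S1 reads c0=1 → after 1×micro: -18 ⇒ (c0=1, c1=-18)
macro 5: S0 reads c0=1 → after 1×micro: 1; S1 reads c0=1 → after 1×micro: -34 ⇒ (c0=1, c1=-34)
macro 6: S0 reads c0=1 → after 1×micro: 1; S1 reads c0=1 → after 1×micro: -66 ⇒ (c0=1, c1=-66)
macro 7: S0 reads c0=1 → after 1×micro: 1; S1 reads c0=1 → after 1×micro: -130 ⇒ (c0=1, c1=-130)
macro 8: S0 reads c0=1 → after 1×micro: 1; S1 reads c0=1 → after 1×micro: -258 ⇒ (c0=1, c1=-258)
macro 9: S0 reads c0=1 → after 1×micro: 1; S1 reads c0=1 → after 1×micro: -514 ⇒ (c0=1, c1=-514)

S1 state at macro-step 8 = -258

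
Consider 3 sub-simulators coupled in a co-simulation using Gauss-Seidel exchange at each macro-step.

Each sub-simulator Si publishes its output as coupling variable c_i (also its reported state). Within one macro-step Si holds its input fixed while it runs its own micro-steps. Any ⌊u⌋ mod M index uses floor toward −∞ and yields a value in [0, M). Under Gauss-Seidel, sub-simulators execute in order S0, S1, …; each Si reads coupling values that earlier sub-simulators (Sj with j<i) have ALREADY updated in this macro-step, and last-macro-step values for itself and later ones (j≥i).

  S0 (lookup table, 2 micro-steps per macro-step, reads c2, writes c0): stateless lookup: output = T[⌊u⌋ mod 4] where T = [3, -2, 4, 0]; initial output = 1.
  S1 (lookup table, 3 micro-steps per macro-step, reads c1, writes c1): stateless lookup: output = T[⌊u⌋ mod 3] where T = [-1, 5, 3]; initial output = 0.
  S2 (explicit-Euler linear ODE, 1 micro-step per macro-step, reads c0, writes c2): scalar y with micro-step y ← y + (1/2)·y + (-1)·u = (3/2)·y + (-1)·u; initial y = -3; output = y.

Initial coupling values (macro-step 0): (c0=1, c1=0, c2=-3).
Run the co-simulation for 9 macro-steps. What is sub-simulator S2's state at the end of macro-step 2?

S2 state at macro-step 2 = -7/4

macro 1: S0 reads c2=-3 → after 2×micro: -2; S1 reads c1=0 → after 3×micro: -1; S2 reads c0=-2 → after 1×micro: -5/2 ⇒ (c0=-2, c1=-1, c2=-5/2)
macro 2: S0 reads c2=-5/2 → after 2×micro: -2; S1 reads c1=-1 → after 3×micro: 3; S2 reads c0=-2 → after 1×micro: -7/4 ⇒ (c0=-2, c1=3, c2=-7/4)
macro 3: S0 reads c2=-7/4 → after 2×micro: 4; S1 reads c1=3 → after 3×micro: -1; S2 reads c0=4 → after 1×micro: -53/8 ⇒ (c0=4, c1=-1, c2=-53/8)
macro 4: S0 reads c2=-53/8 → after 2×micro: -2; S1 reads c1=-1 → after 3×micro: 3; S2 reads c0=-2 → after 1×micro: -127/16 ⇒ (c0=-2, c1=3, c2=-127/16)
macro 5: S0 reads c2=-127/16 → after 2×micro: 3; S1 reads c1=3 → after 3×micro: -1; S2 reads c0=3 → after 1×micro: -477/32 ⇒ (c0=3, c1=-1, c2=-477/32)
macro 6: S0 reads c2=-477/32 → after 2×micro: -2; S1 reads c1=-1 → after 3×micro: 3; S2 reads c0=-2 → after 1×micro: -1303/64 ⇒ (c0=-2, c1=3, c2=-1303/64)
macro 7: S0 reads c2=-1303/64 → after 2×micro: 0; S1 reads c1=3 → after 3×micro: -1; S2 reads c0=0 → after 1×micro: -3909/128 ⇒ (c0=0, c1=-1, c2=-3909/128)
macro 8: S0 reads c2=-3909/128 → after 2×micro: -2; S1 reads c1=-1 → after 3×micro: 3; S2 reads c0=-2 → after 1×micro: -11215/256 ⇒ (c0=-2, c1=3, c2=-11215/256)
macro 9: S0 reads c2=-11215/256 → after 2×micro: 3; S1 reads c1=3 → after 3×micro: -1; S2 reads c0=3 → after 1×micro: -35181/512 ⇒ (c0=3, c1=-1, c2=-35181/512)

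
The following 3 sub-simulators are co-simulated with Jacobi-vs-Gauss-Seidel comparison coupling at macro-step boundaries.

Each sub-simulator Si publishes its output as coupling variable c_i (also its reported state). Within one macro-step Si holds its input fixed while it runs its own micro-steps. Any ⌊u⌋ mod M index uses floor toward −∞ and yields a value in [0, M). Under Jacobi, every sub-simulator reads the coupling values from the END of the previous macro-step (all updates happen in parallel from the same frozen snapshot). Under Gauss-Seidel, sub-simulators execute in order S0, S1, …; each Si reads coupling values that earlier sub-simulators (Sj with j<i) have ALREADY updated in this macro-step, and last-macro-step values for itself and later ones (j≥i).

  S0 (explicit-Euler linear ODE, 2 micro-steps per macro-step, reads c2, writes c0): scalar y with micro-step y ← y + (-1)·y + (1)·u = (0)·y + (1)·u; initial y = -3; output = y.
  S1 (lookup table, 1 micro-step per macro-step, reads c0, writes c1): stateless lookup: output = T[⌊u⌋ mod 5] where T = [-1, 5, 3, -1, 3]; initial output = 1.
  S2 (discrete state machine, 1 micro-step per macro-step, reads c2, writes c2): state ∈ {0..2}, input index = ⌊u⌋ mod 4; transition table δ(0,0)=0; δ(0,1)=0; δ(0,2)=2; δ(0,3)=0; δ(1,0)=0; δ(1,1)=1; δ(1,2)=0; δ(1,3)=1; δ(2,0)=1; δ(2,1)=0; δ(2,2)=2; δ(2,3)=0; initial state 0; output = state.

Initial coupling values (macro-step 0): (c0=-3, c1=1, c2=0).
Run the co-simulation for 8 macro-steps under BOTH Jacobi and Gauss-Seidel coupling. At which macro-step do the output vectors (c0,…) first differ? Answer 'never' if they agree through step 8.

first divergence at macro-step: 1

[Jacobi] macro 1: S0 reads c2=0 → after 2×micro: 0; S1 reads c0=-3 → after 1×micro: 3; S2 reads c2=0 → after 1×micro: 0 ⇒ (c0=0, c1=3, c2=0)
[Jacobi] macro 2: S0 reads c2=0 → after 2×micro: 0; S1 reads c0=0 → after 1×micro: -1; S2 reads c2=0 → after 1×micro: 0 ⇒ (c0=0, c1=-1, c2=0)
[Jacobi] macro 3: S0 reads c2=0 → after 2×micro: 0; S1 reads c0=0 → after 1×micro: -1; S2 reads c2=0 → after 1×micro: 0 ⇒ (c0=0, c1=-1, c2=0)
[Jacobi] macro 4: S0 reads c2=0 → after 2×micro: 0; S1 reads c0=0 → after 1×micro: -1; S2 reads c2=0 → after 1×micro: 0 ⇒ (c0=0, c1=-1, c2=0)
[Jacobi] macro 5: S0 reads c2=0 → after 2×micro: 0; S1 reads c0=0 → after 1×micro: -1; S2 reads c2=0 → after 1×micro: 0 ⇒ (c0=0, c1=-1, c2=0)
[Jacobi] macro 6: S0 reads c2=0 → after 2×micro: 0; S1 reads c0=0 → after 1×micro: -1; S2 reads c2=0 → after 1×micro: 0 ⇒ (c0=0, c1=-1, c2=0)
[Jacobi] macro 7: S0 reads c2=0 → after 2×micro: 0; S1 reads c0=0 → after 1×micro: -1; S2 reads c2=0 → after 1×micro: 0 ⇒ (c0=0, c1=-1, c2=0)
[Jacobi] macro 8: S0 reads c2=0 → after 2×micro: 0; S1 reads c0=0 → after 1×micro: -1; S2 reads c2=0 → after 1×micro: 0 ⇒ (c0=0, c1=-1, c2=0)
[Gauss-Seidel] macro 1: S0 reads c2=0 → after 2×micro: 0; S1 reads c0=0 → after 1×micro: -1; S2 reads c2=0 → after 1×micro: 0 ⇒ (c0=0, c1=-1, c2=0)
[Gauss-Seidel] macro 2: S0 reads c2=0 → after 2×micro: 0; S1 reads c0=0 → after 1×micro: -1; S2 reads c2=0 → after 1×micro: 0 ⇒ (c0=0, c1=-1, c2=0)
[Gauss-Seidel] macro 3: S0 reads c2=0 → after 2×micro: 0; S1 reads c0=0 → after 1×micro: -1; S2 reads c2=0 → after 1×micro: 0 ⇒ (c0=0, c1=-1, c2=0)
[Gauss-Seidel] macro 4: S0 reads c2=0 → after 2×micro: 0; S1 reads c0=0 → after 1×micro: -1; S2 reads c2=0 → after 1×micro: 0 ⇒ (c0=0, c1=-1, c2=0)
[Gauss-Seidel] macro 5: S0 reads c2=0 → after 2×micro: 0; S1 reads c0=0 → after 1×micro: -1; S2 reads c2=0 → after 1×micro: 0 ⇒ (c0=0, c1=-1, c2=0)
[Gauss-Seidel] macro 6: S0 reads c2=0 → after 2×micro: 0; S1 reads c0=0 → after 1×micro: -1; S2 reads c2=0 → after 1×micro: 0 ⇒ (c0=0, c1=-1, c2=0)
[Gauss-Seidel] macro 7: S0 reads c2=0 → after 2×micro: 0; S1 reads c0=0 → after 1×micro: -1; S2 reads c2=0 → after 1×micro: 0 ⇒ (c0=0, c1=-1, c2=0)
[Gauss-Seidel] macro 8: S0 reads c2=0 → after 2×micro: 0; S1 reads c0=0 → after 1×micro: -1; S2 reads c2=0 → after 1×micro: 0 ⇒ (c0=0, c1=-1, c2=0)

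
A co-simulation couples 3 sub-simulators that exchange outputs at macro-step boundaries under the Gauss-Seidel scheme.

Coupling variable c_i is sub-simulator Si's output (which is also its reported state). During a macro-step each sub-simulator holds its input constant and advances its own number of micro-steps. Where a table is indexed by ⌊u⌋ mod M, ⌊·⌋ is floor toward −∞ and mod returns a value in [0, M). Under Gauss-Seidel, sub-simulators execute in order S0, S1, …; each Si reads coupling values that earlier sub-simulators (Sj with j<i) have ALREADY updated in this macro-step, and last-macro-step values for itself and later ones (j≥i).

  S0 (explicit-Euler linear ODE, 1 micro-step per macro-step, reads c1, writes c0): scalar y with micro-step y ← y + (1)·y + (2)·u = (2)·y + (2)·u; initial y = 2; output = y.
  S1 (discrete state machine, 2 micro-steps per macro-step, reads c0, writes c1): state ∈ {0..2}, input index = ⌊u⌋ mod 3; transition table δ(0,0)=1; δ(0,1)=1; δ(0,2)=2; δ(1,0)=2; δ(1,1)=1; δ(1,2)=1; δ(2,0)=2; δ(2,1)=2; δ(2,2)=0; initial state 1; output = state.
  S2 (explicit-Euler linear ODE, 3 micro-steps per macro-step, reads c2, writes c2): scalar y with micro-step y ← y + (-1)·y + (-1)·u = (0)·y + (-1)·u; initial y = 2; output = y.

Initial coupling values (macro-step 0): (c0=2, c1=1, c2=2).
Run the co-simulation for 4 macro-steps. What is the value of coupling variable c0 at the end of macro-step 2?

c0 at macro-step 2 = 16

macro 1: S0 reads c1=1 → after 1×micro: 6; S1 reads c0=6 → after 2×micro: 2; S2 reads c2=2 → after 3×micro: -2 ⇒ (c0=6, c1=2, c2=-2)
macro 2: S0 reads c1=2 → after 1×micro: 16; S1 reads c0=16 → after 2×micro: 2; S2 reads c2=-2 → after 3×micro: 2 ⇒ (c0=16, c1=2, c2=2)
macro 3: S0 reads c1=2 → after 1×micro: 36; S1 reads c0=36 → after 2×micro: 2; S2 reads c2=2 → after 3×micro: -2 ⇒ (c0=36, c1=2, c2=-2)
macro 4: S0 reads c1=2 → after 1×micro: 76; S1 reads c0=76 → after 2×micro: 2; S2 reads c2=-2 → after 3×micro: 2 ⇒ (c0=76, c1=2, c2=2)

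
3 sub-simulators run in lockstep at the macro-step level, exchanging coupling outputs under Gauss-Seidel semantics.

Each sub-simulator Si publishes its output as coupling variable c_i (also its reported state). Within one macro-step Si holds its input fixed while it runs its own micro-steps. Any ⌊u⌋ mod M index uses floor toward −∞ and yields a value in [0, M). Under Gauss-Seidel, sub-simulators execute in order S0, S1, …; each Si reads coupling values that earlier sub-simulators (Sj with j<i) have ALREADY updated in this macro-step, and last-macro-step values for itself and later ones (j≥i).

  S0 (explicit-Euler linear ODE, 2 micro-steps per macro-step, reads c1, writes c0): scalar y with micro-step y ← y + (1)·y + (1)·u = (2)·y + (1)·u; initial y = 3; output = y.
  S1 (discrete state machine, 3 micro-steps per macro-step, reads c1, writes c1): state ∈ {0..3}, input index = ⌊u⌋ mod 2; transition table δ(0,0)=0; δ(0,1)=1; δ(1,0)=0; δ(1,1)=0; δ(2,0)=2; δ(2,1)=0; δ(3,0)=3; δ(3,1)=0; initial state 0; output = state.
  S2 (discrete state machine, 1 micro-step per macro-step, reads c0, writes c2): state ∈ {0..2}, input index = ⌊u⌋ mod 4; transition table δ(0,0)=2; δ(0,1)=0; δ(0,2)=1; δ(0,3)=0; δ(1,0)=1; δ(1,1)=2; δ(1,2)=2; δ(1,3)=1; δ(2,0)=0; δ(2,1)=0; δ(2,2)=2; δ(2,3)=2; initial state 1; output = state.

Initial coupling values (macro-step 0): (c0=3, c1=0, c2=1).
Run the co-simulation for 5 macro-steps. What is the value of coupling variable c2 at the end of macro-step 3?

c2 at macro-step 3 = 1

macro 1: S0 reads c1=0 → after 2×micro: 12; S1 reads c1=0 → after 3×micro: 0; S2 reads c0=12 → after 1×micro: 1 ⇒ (c0=12, c1=0, c2=1)
macro 2: S0 reads c1=0 → after 2×micro: 48; S1 reads c1=0 → after 3×micro: 0; S2 reads c0=48 → after 1×micro: 1 ⇒ (c0=48, c1=0, c2=1)
macro 3: S0 reads c1=0 → after 2×micro: 192; S1 reads c1=0 → after 3×micro: 0; S2 reads c0=192 → after 1×micro: 1 ⇒ (c0=192, c1=0, c2=1)
macro 4: S0 reads c1=0 → after 2×micro: 768; S1 reads c1=0 → after 3×micro: 0; S2 reads c0=768 → after 1×micro: 1 ⇒ (c0=768, c1=0, c2=1)
macro 5: S0 reads c1=0 → after 2×micro: 3072; S1 reads c1=0 → after 3×micro: 0; S2 reads c0=3072 → after 1×micro: 1 ⇒ (c0=3072, c1=0, c2=1)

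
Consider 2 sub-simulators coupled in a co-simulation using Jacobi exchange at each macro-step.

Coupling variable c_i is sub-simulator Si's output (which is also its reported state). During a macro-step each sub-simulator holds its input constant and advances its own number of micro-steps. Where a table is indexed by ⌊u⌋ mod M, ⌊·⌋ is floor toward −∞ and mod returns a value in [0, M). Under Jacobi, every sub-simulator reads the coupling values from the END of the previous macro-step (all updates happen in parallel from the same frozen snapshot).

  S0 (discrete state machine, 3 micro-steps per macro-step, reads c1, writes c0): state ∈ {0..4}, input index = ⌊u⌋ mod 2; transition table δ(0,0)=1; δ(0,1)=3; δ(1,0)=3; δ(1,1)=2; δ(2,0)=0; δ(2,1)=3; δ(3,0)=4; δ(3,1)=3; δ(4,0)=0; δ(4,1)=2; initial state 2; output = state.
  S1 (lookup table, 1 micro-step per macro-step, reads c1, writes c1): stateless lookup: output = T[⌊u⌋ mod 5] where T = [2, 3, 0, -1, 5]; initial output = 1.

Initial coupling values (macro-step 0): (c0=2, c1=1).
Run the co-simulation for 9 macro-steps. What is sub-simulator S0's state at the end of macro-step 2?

S0 state at macro-step 2 = 3

macro 1: S0 reads c1=1 → after 3×micro: 3; S1 reads c1=1 → after 1×micro: 3 ⇒ (c0=3, c1=3)
macro 2: S0 reads c1=3 → after 3×micro: 3; S1 reads c1=3 → after 1×micro: -1 ⇒ (c0=3, c1=-1)
macro 3: S0 reads c1=-1 → after 3×micro: 3; S1 reads c1=-1 → after 1×micro: 5 ⇒ (c0=3, c1=5)
macro 4: S0 reads c1=5 → after 3×micro: 3; S1 reads c1=5 → after 1×micro: 2 ⇒ (c0=3, c1=2)
macro 5: S0 reads c1=2 → after 3×micro: 1; S1 reads c1=2 → after 1×micro: 0 ⇒ (c0=1, c1=0)
macro 6: S0 reads c1=0 → after 3×micro: 0; S1 reads c1=0 → after 1×micro: 2 ⇒ (c0=0, c1=2)
macro 7: S0 reads c1=2 → after 3×micro: 4; S1 reads c1=2 → after 1×micro: 0 ⇒ (c0=4, c1=0)
macro 8: S0 reads c1=0 → after 3×micro: 3; S1 reads c1=0 → after 1×micro: 2 ⇒ (c0=3, c1=2)
macro 9: S0 reads c1=2 → after 3×micro: 1; S1 reads c1=2 → after 1×micro: 0 ⇒ (c0=1, c1=0)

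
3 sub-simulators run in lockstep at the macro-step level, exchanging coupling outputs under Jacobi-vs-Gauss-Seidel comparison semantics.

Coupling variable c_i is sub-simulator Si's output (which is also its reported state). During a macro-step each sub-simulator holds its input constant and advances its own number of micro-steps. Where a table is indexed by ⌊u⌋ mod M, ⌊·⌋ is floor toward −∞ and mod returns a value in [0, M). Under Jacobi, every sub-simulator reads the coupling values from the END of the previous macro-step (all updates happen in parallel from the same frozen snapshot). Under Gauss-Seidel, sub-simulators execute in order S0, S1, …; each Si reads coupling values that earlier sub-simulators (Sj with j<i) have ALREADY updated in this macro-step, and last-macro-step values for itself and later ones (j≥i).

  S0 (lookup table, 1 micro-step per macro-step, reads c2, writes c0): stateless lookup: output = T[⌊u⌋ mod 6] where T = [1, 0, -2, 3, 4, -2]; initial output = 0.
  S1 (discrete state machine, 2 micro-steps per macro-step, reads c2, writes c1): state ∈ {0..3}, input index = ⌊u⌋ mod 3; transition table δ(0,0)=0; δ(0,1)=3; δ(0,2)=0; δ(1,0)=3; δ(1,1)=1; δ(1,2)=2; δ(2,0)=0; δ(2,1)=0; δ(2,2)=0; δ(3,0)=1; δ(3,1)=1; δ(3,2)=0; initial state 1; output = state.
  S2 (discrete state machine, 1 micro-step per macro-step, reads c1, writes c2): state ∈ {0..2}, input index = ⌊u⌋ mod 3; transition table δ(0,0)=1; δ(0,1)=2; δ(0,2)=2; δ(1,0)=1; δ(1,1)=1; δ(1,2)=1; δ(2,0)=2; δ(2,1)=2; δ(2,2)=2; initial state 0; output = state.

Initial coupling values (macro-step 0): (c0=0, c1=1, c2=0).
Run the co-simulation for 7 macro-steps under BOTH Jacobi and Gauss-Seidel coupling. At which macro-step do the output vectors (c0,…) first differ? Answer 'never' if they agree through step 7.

first divergence at macro-step: never

[Jacobi] macro 1: S0 reads c2=0 → after 1×micro: 1; S1 reads c2=0 → after 2×micro: 1; S2 reads c1=1 → after 1×micro: 2 ⇒ (c0=1, c1=1, c2=2)
[Jacobi] macro 2: S0 reads c2=2 → after 1×micro: -2; S1 reads c2=2 → after 2×micro: 0; S2 reads c1=1 → after 1×micro: 2 ⇒ (c0=-2, c1=0, c2=2)
[Jacobi] macro 3: S0 reads c2=2 → after 1×micro: -2; S1 reads c2=2 → after 2×micro: 0; S2 reads c1=0 → after 1×micro: 2 ⇒ (c0=-2, c1=0, c2=2)
[Jacobi] macro 4: S0 reads c2=2 → after 1×micro: -2; S1 reads c2=2 → after 2×micro: 0; S2 reads c1=0 → after 1×micro: 2 ⇒ (c0=-2, c1=0, c2=2)
[Jacobi] macro 5: S0 reads c2=2 → after 1×micro: -2; S1 reads c2=2 → after 2×micro: 0; S2 reads c1=0 → after 1×micro: 2 ⇒ (c0=-2, c1=0, c2=2)
[Jacobi] macro 6: S0 reads c2=2 → after 1×micro: -2; S1 reads c2=2 → after 2×micro: 0; S2 reads c1=0 → after 1×micro: 2 ⇒ (c0=-2, c1=0, c2=2)
[Jacobi] macro 7: S0 reads c2=2 → after 1×micro: -2; S1 reads c2=2 → after 2×micro: 0; S2 reads c1=0 → after 1×micro: 2 ⇒ (c0=-2, c1=0, c2=2)
[Gauss-Seidel] macro 1: S0 reads c2=0 → after 1×micro: 1; S1 reads c2=0 → after 2×micro: 1; S2 reads c1=1 → after 1×micro: 2 ⇒ (c0=1, c1=1, c2=2)
[Gauss-Seidel] macro 2: S0 reads c2=2 → after 1×micro: -2; S1 reads c2=2 → after 2×micro: 0; S2 reads c1=0 → after 1×micro: 2 ⇒ (c0=-2, c1=0, c2=2)
[Gauss-Seidel] macro 3: S0 reads c2=2 → after 1×micro: -2; S1 reads c2=2 → after 2×micro: 0; S2 reads c1=0 → after 1×micro: 2 ⇒ (c0=-2, c1=0, c2=2)
[Gauss-Seidel] macro 4: S0 reads c2=2 → after 1×micro: -2; S1 reads c2=2 → after 2×micro: 0; S2 reads c1=0 → after 1×micro: 2 ⇒ (c0=-2, c1=0, c2=2)
[Gauss-Seidel] macro 5: S0 reads c2=2 → after 1×micro: -2; S1 reads c2=2 → after 2×micro: 0; S2 reads c1=0 → after 1×micro: 2 ⇒ (c0=-2, c1=0, c2=2)
[Gauss-Seidel] macro 6: S0 reads c2=2 → after 1×micro: -2; S1 reads c2=2 → after 2×micro: 0; S2 reads c1=0 → after 1×micro: 2 ⇒ (c0=-2, c1=0, c2=2)
[Gauss-Seidel] macro 7: S0 reads c2=2 → after 1×micro: -2; S1 reads c2=2 → after 2×micro: 0; S2 reads c1=0 → after 1×micro: 2 ⇒ (c0=-2, c1=0, c2=2)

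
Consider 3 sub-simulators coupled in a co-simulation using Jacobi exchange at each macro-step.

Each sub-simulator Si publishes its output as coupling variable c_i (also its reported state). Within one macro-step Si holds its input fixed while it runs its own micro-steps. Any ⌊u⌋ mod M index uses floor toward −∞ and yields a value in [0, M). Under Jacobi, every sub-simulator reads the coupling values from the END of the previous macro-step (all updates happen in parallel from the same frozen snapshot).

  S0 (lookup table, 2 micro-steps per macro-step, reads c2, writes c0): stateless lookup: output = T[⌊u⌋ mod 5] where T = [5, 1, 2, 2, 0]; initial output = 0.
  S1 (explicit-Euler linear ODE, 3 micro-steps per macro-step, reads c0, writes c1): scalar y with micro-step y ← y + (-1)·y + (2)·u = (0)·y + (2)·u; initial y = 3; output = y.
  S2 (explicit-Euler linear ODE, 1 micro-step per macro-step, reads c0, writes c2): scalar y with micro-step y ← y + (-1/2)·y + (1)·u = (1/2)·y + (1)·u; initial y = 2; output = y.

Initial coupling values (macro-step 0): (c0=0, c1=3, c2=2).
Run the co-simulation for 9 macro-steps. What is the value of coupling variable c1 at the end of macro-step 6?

c1 at macro-step 6 = 4

macro 1: S0 reads c2=2 → after 2×micro: 2; S1 reads c0=0 → after 3×micro: 0; S2 reads c0=0 → after 1×micro: 1 ⇒ (c0=2, c1=0, c2=1)
macro 2: S0 reads c2=1 → after 2×micro: 1; S1 reads c0=2 → after 3×micro: 4; S2 reads c0=2 → after 1×micro: 5/2 ⇒ (c0=1, c1=4, c2=5/2)
macro 3: S0 reads c2=5/2 → after 2×micro: 2; S1 reads c0=1 → after 3×micro: 2; S2 reads c0=1 → after 1×micro: 9/4 ⇒ (c0=2, c1=2, c2=9/4)
macro 4: S0 reads c2=9/4 → after 2×micro: 2; S1 reads c0=2 → after 3×micro: 4; S2 reads c0=2 → after 1×micro: 25/8 ⇒ (c0=2, c1=4, c2=25/8)
macro 5: S0 reads c2=25/8 → after 2×micro: 2; S1 reads c0=2 → after 3×micro: 4; S2 reads c0=2 → after 1×micro: 57/16 ⇒ (c0=2, c1=4, c2=57/16)
macro 6: S0 reads c2=57/16 → after 2×micro: 2; S1 reads c0=2 → after 3×micro: 4; S2 reads c0=2 → after 1×micro: 121/32 ⇒ (c0=2, c1=4, c2=121/32)
macro 7: S0 reads c2=121/32 → after 2×micro: 2; S1 reads c0=2 → after 3×micro: 4; S2 reads c0=2 → after 1×micro: 249/64 ⇒ (c0=2, c1=4, c2=249/64)
macro 8: S0 reads c2=249/64 → after 2×micro: 2; S1 reads c0=2 → after 3×micro: 4; S2 reads c0=2 → after 1×micro: 505/128 ⇒ (c0=2, c1=4, c2=505/128)
macro 9: S0 reads c2=505/128 → after 2×micro: 2; S1 reads c0=2 → after 3×micro: 4; S2 reads c0=2 → after 1×micro: 1017/256 ⇒ (c0=2, c1=4, c2=1017/256)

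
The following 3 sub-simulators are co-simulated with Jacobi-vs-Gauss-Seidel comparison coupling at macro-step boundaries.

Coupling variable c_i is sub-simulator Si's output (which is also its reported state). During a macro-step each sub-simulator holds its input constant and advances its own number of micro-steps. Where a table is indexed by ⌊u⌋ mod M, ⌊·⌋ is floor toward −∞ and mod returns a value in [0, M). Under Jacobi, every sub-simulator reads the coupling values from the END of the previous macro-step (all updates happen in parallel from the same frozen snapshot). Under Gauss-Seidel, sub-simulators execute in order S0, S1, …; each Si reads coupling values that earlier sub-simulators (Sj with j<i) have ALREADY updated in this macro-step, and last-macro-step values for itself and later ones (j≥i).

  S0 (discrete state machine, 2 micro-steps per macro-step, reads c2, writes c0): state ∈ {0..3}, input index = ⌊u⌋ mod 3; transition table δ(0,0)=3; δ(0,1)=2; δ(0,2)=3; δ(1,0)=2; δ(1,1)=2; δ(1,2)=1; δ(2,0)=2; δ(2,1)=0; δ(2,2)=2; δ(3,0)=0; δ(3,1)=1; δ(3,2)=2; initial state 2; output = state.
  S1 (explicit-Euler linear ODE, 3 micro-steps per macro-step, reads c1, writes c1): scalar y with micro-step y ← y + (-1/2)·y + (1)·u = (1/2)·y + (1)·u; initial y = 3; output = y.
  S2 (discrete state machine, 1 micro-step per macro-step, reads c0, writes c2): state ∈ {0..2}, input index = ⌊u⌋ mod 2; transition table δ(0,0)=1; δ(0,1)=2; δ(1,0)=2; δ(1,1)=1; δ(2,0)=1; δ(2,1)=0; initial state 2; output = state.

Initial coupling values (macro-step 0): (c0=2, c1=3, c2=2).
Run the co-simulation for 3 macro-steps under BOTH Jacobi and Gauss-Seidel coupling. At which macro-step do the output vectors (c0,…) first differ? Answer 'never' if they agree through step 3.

first divergence at macro-step: never

[Jacobi] macro 1: S0 reads c2=2 → after 2×micro: 2; S1 reads c1=3 → after 3×micro: 45/8; S2 reads c0=2 → after 1×micro: 1 ⇒ (c0=2, c1=45/8, c2=1)
[Jacobi] macro 2: S0 reads c2=1 → after 2×micro: 2; S1 reads c1=45/8 → after 3×micro: 675/64; S2 reads c0=2 → after 1×micro: 2 ⇒ (c0=2, c1=675/64, c2=2)
[Jacobi] macro 3: S0 reads c2=2 → after 2×micro: 2; S1 reads c1=675/64 → after 3×micro: 10125/512; S2 reads c0=2 → after 1×micro: 1 ⇒ (c0=2, c1=10125/512, c2=1)
[Gauss-Seidel] macro 1: S0 reads c2=2 → after 2×micro: 2; S1 reads c1=3 → after 3×micro: 45/8; S2 reads c0=2 → after 1×micro: 1 ⇒ (c0=2, c1=45/8, c2=1)
[Gauss-Seidel] macro 2: S0 reads c2=1 → after 2×micro: 2; S1 reads c1=45/8 → after 3×micro: 675/64; S2 reads c0=2 → after 1×micro: 2 ⇒ (c0=2, c1=675/64, c2=2)
[Gauss-Seidel] macro 3: S0 reads c2=2 → after 2×micro: 2; S1 reads c1=675/64 → after 3×micro: 10125/512; S2 reads c0=2 → after 1×micro: 1 ⇒ (c0=2, c1=10125/512, c2=1)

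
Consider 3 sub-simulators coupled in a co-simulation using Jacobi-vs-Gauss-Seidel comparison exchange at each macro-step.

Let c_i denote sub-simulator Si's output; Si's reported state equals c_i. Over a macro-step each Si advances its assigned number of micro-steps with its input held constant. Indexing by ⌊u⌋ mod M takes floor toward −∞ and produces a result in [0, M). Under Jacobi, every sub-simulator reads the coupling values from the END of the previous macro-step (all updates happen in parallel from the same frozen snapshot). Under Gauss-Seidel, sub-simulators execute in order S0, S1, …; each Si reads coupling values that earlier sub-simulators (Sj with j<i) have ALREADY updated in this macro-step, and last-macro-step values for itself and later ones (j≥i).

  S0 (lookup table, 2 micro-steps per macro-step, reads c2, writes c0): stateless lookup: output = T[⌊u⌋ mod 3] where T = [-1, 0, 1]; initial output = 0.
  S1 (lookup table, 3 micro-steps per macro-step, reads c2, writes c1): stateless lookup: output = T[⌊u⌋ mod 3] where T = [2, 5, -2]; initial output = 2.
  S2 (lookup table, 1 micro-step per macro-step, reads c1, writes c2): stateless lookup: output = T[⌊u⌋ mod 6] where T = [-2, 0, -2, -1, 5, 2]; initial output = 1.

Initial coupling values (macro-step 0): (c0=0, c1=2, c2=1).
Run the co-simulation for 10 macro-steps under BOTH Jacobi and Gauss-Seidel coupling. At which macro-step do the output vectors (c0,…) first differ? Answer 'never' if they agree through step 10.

first divergence at macro-step: 1

[Jacobi] macro 1: S0 reads c2=1 → after 2×micro: 0; S1 reads c2=1 → after 3×micro: 5; S2 reads c1=2 → after 1×micro: -2 ⇒ (c0=0, c1=5, c2=-2)
[Jacobi] macro 2: S0 reads c2=-2 → after 2×micro: 0; S1 reads c2=-2 → after 3×micro: 5; S2 reads c1=5 → after 1×micro: 2 ⇒ (c0=0, c1=5, c2=2)
[Jacobi] macro 3: S0 reads c2=2 → after 2×micro: 1; S1 reads c2=2 → after 3×micro: -2; S2 reads c1=5 → after 1×micro: 2 ⇒ (c0=1, c1=-2, c2=2)
[Jacobi] macro 4: S0 reads c2=2 → after 2×micro: 1; S1 reads c2=2 → after 3×micro: -2; S2 reads c1=-2 → after 1×micro: 5 ⇒ (c0=1, c1=-2, c2=5)
[Jacobi] macro 5: S0 reads c2=5 → after 2×micro: 1; S1 reads c2=5 → after 3×micro: -2; S2 reads c1=-2 → after 1×micro: 5 ⇒ (c0=1, c1=-2, c2=5)
[Jacobi] macro 6: S0 reads c2=5 → after 2×micro: 1; S1 reads c2=5 → after 3×micro: -2; S2 reads c1=-2 → after 1×micro: 5 ⇒ (c0=1, c1=-2, c2=5)
[Jacobi] macro 7: S0 reads c2=5 → after 2×micro: 1; S1 reads c2=5 → after 3×micro: -2; S2 reads c1=-2 → after 1×micro: 5 ⇒ (c0=1, c1=-2, c2=5)
[Jacobi] macro 8: S0 reads c2=5 → after 2×micro: 1; S1 reads c2=5 → after 3×micro: -2; S2 reads c1=-2 → after 1×micro: 5 ⇒ (c0=1, c1=-2, c2=5)
[Jacobi] macro 9: S0 reads c2=5 → after 2×micro: 1; S1 reads c2=5 → after 3×micro: -2; S2 reads c1=-2 → after 1×micro: 5 ⇒ (c0=1, c1=-2, c2=5)
[Jacobi] macro 10: S0 reads c2=5 → after 2×micro: 1; S1 reads c2=5 → after 3×micro: -2; S2 reads c1=-2 → after 1×micro: 5 ⇒ (c0=1, c1=-2, c2=5)
[Gauss-Seidel] macro 1: S0 reads c2=1 → after 2×micro: 0; S1 reads c2=1 → after 3×micro: 5; S2 reads c1=5 → after 1×micro: 2 ⇒ (c0=0, c1=5, c2=2)
[Gauss-Seidel] macro 2: S0 reads c2=2 → after 2×micro: 1; S1 reads c2=2 → after 3×micro: -2; S2 reads c1=-2 → after 1×micro: 5 ⇒ (c0=1, c1=-2, c2=5)
[Gauss-Seidel] macro 3: S0 reads c2=5 → after 2×micro: 1; S1 reads c2=5 → after 3×micro: -2; S2 reads c1=-2 → after 1×micro: 5 ⇒ (c0=1, c1=-2, c2=5)
[Gauss-Seidel] macro 4: S0 reads c2=5 → after 2×micro: 1; S1 reads c2=5 → after 3×micro: -2; S2 reads c1=-2 → after 1×micro: 5 ⇒ (c0=1, c1=-2, c2=5)
[Gauss-Seidel] macro 5: S0 reads c2=5 → after 2×micro: 1; S1 reads c2=5 → after 3×micro: -2; S2 reads c1=-2 → after 1×micro: 5 ⇒ (c0=1, c1=-2, c2=5)
[Gauss-Seidel] macro 6: S0 reads c2=5 → after 2×micro: 1; S1 reads c2=5 → after 3×micro: -2; S2 reads c1=-2 → after 1×micro: 5 ⇒ (c0=1, c1=-2, c2=5)
[Gauss-Seidel] macro 7: S0 reads c2=5 → after 2×micro: 1; S1 reads c2=5 → after 3×micro: -2; S2 reads c1=-2 → after 1×micro: 5 ⇒ (c0=1, c1=-2, c2=5)
[Gauss-Seidel] macro 8: S0 reads c2=5 → after 2×micro: 1; S1 reads c2=5 → after 3×micro: -2; S2 reads c1=-2 → after 1×micro: 5 ⇒ (c0=1, c1=-2, c2=5)
[Gauss-Seidel] macro 9: S0 reads c2=5 → after 2×micro: 1; S1 reads c2=5 → after 3×micro: -2; S2 reads c1=-2 → after 1×micro: 5 ⇒ (c0=1, c1=-2, c2=5)
[Gauss-Seidel] macro 10: S0 reads c2=5 → after 2×micro: 1; S1 reads c2=5 → after 3×micro: -2; S2 reads c1=-2 → after 1×micro: 5 ⇒ (c0=1, c1=-2, c2=5)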